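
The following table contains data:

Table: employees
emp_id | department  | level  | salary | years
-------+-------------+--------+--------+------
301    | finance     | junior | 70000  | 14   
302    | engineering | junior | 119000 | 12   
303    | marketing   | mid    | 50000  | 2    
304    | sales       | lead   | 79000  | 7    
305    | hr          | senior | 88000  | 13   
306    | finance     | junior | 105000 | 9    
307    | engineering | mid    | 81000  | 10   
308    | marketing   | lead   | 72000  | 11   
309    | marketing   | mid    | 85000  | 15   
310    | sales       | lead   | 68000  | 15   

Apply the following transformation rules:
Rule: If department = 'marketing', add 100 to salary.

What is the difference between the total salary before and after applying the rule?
300

Step 1: Original sum of salary = 817000
Step 2: 3 records have department = 'marketing'
Step 3: Each affected record changes by 100
Step 4: Total change = 3 × 100 = 300
Step 5: New sum = 817000 + 300 = 817300
Step 6: Difference = |817300 - 817000| = 300
        (Sum increased by 300)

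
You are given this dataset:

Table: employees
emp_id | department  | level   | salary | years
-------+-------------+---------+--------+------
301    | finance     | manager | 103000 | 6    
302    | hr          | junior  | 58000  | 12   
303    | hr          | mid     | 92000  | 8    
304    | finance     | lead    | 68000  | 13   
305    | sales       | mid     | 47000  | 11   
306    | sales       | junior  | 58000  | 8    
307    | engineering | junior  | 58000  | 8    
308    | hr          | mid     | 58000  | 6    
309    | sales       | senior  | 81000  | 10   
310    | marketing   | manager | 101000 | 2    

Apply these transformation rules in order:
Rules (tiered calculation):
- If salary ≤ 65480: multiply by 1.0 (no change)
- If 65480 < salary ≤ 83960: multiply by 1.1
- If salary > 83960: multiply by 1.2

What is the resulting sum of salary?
798100.0

Step 1: Tier 1 (salary ≤ 65480): 5 records, sum = 279000 × 1.0 = 279000.0
Step 2: Tier 2 (65480 < salary ≤ 83960): 2 records, sum = 149000 × 1.1 = 163900.0
Step 3: Tier 3 (salary > 83960): 3 records, sum = 296000 × 1.2 = 355200.0
Step 4: Final sum = 279000.0 + 163900.0 + 355200.0 = 798100.0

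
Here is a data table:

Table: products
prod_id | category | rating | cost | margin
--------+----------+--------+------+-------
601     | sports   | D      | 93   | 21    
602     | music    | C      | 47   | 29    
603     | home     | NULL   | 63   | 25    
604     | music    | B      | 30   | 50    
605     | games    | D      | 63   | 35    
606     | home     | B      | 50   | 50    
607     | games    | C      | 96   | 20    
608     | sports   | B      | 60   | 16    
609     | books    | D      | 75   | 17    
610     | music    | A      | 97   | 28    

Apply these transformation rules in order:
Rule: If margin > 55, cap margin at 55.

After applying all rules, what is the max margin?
50

Step 1: Original maximum margin = 50
Step 2: Check cap of 55 against maximum
Step 3: No records exceed the cap (max 50 <= cap 55), so no capping applies
Step 4: Maximum after transformation = 50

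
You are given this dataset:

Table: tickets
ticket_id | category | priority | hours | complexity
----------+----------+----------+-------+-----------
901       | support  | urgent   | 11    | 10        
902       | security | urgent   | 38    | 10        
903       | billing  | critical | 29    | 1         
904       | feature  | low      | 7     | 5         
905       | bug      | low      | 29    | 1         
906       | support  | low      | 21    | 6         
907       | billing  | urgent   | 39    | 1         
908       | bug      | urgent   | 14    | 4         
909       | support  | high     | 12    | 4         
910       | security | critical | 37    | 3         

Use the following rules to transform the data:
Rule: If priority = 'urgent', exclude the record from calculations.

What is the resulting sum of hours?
135

Step 1: Identify records where priority = 'urgent'
Step 2: The excluded records sum to 102
Step 3: Original total hours = 237
Step 4: Remaining total = 237 - 102 = 135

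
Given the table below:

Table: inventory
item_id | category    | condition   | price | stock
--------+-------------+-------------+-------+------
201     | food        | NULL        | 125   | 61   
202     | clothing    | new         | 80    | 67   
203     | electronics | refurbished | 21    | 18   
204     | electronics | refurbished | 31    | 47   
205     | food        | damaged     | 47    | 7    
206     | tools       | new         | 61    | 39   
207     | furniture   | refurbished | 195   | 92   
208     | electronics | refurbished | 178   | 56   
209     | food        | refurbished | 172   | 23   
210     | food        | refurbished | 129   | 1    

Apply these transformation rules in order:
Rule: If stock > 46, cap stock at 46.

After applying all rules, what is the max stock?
46

Step 1: Original maximum stock = 92
Step 2: Apply cap at 46
Step 3: 5 records had stock > 46 and were capped
Step 4: Maximum after transformation = 46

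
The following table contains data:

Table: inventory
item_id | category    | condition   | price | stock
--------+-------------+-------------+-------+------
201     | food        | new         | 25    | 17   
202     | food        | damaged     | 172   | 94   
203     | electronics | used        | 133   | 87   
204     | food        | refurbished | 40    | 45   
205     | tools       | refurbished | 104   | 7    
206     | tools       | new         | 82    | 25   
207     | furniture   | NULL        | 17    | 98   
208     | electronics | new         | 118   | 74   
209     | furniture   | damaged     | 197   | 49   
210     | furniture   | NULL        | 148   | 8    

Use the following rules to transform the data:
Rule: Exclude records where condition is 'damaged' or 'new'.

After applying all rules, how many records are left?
5

Step 1: Count records to exclude
  - 2 (damaged) + 3 (new) = 5 records
Step 2: Total records: 10
Step 3: Remaining = 10 - 5 = 5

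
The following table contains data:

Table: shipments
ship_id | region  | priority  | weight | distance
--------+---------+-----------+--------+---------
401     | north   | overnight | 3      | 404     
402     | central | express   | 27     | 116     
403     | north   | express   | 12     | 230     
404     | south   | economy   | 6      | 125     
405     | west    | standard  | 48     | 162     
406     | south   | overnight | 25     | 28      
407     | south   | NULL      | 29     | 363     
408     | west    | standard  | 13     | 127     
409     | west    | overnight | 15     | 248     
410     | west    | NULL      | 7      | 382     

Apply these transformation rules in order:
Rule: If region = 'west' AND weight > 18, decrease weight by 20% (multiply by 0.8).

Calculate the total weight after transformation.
175.4

Step 1: Find records where region = 'west' AND weight > 18
Step 2: 1 records match, summing to 48
Step 3: After multiplier: 48 × 0.8 = 38.4
Step 4: Unaffected records sum: 137
Step 5: Final sum = 38.4 + 137 = 175.4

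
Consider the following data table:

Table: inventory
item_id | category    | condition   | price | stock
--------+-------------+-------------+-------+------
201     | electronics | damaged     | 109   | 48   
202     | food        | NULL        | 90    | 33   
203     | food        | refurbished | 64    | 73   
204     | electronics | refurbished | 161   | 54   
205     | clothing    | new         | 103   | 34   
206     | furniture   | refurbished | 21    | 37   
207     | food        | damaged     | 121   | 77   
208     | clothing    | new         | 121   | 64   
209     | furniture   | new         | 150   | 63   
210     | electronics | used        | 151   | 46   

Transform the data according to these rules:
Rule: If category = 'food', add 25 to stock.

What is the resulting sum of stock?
604

Step 1: Count records where category = 'food': 3
Step 2: Total bonus added: 3 × 25 = 75
Step 3: Original sum of stock: 529
Step 4: Final sum = 529 + 75 = 604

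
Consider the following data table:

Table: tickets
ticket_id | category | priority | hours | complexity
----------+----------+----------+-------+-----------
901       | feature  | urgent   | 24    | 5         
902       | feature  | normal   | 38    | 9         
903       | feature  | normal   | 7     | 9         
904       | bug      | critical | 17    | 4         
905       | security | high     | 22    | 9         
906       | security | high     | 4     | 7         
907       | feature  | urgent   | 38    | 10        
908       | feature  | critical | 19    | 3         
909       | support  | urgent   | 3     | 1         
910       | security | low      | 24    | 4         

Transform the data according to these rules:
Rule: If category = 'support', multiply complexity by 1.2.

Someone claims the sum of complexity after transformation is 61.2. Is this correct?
Yes, the result is correct.

Step 1: Calculate the correct sum after transformation
Step 2: Apply multiplier 1.2 to records where category = 'support'
Step 3: Correct result = 61.2
Step 4: Claimed result = 61.2
Step 5: 61.2 = 61.2 ✓
Conclusion: The claimed result is correct.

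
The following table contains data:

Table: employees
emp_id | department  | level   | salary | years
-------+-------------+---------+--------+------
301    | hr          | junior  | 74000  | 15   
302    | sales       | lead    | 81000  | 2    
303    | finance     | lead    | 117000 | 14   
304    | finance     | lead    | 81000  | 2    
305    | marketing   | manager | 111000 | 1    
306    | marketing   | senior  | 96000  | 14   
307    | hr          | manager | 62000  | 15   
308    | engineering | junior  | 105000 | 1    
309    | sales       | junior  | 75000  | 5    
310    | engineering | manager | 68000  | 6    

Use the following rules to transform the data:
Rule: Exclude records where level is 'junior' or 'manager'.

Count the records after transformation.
4

Step 1: Count records to exclude
  - 3 (junior) + 3 (manager) = 6 records
Step 2: Total records: 10
Step 3: Remaining = 10 - 6 = 4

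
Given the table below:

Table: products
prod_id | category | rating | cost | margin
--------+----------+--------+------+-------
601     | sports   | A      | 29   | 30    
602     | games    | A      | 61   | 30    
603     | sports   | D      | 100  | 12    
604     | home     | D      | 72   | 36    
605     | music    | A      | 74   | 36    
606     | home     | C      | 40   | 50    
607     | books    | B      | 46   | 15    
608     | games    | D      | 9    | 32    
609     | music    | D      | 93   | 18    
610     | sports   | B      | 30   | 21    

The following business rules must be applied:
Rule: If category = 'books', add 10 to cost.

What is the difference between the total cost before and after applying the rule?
10

Step 1: Original sum of cost = 554
Step 2: 1 records have category = 'books'
Step 3: Each affected record changes by 10
Step 4: Total change = 1 × 10 = 10
Step 5: New sum = 554 + 10 = 564
Step 6: Difference = |564 - 554| = 10
        (Sum increased by 10)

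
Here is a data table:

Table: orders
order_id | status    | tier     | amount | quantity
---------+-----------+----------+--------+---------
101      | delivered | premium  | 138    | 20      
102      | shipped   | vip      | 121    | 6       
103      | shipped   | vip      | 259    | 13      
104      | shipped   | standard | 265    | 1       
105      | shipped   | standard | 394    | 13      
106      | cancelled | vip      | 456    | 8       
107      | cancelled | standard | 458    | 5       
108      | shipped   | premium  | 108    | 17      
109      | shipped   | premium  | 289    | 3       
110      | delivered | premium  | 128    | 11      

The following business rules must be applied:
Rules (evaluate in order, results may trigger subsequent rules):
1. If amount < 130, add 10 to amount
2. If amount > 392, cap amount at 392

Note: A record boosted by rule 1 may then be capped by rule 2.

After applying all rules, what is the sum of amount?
2514

Step 1: Apply rule 1 to records with amount < 130
  - 3 records get bonus of 10
  - Of these, 0 records then exceed 392 and get capped
Step 2: Apply rule 2 to records with amount > 392
  - 3 records (original) are capped
Step 3: Calculate final sum = 2514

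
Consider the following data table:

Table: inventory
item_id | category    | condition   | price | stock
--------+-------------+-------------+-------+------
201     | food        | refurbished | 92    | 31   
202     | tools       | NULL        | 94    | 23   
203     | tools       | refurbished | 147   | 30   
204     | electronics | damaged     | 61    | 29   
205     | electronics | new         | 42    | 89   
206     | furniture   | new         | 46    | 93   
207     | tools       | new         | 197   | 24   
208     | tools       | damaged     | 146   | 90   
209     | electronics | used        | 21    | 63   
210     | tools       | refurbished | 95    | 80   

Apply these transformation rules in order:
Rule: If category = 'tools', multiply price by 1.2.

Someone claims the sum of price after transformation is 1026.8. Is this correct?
No, the correct result is 1076.8.

Step 1: Calculate the correct sum after transformation
Step 2: Apply multiplier 1.2 to records where category = 'tools'
Step 3: Correct result = 1076.8
Step 4: Claimed result = 1026.8
Step 5: 1076.8 ≠ 1026.8
Conclusion: The claimed result is incorrect. The correct answer is 1076.8.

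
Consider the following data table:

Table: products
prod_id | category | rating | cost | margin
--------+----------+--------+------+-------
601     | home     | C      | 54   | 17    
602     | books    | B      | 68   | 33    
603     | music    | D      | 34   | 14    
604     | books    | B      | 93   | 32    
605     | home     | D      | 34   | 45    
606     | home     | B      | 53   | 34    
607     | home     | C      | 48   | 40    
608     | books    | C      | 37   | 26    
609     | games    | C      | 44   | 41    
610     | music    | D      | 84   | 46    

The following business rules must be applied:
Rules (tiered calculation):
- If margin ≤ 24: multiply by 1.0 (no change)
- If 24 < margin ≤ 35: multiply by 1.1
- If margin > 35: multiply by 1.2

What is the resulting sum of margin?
374.9

Step 1: Tier 1 (margin ≤ 24): 2 records, sum = 31 × 1.0 = 31.0
Step 2: Tier 2 (24 < margin ≤ 35): 4 records, sum = 125 × 1.1 = 137.5
Step 3: Tier 3 (margin > 35): 4 records, sum = 172 × 1.2 = 206.4
Step 4: Final sum = 31.0 + 137.5 + 206.4 = 374.9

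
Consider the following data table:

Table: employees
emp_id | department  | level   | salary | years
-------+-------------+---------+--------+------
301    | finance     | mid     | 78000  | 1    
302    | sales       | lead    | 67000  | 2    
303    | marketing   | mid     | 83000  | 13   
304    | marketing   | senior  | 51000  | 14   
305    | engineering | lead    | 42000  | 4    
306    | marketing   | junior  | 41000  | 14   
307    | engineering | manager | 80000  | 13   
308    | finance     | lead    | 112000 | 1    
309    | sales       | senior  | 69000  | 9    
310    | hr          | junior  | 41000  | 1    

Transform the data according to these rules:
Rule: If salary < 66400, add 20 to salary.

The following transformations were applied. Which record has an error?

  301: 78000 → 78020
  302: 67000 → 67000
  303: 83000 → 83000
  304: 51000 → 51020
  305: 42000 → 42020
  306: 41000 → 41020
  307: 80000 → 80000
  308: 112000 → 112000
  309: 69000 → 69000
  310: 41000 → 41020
Record 301 has an error. The correct transformed value should be 78000, not 78020.

Step 1: Check each record against the rule
Step 2: Record 301 has salary = 78000
Step 3: Since 78000 >= 66400, the bonus should not have been applied
Step 4: Correct value = 78000, but claimed value = 78020
Conclusion: Record 301 has the error.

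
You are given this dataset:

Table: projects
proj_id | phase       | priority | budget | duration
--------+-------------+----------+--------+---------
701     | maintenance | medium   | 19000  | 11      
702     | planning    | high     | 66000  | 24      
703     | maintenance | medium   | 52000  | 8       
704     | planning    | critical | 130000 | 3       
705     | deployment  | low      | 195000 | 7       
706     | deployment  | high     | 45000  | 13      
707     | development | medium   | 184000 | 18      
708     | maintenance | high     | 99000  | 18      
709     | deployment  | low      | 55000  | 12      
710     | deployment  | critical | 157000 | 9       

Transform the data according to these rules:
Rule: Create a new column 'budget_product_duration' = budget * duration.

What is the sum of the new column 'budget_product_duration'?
11716000

Step 1: For each record, compute budget * duration
Example calculations:
  19000 * 11 = 209000
  66000 * 24 = 1584000
  52000 * 8 = 416000
  ...
Step 2: Sum all derived values
Step 3: Total = 11716000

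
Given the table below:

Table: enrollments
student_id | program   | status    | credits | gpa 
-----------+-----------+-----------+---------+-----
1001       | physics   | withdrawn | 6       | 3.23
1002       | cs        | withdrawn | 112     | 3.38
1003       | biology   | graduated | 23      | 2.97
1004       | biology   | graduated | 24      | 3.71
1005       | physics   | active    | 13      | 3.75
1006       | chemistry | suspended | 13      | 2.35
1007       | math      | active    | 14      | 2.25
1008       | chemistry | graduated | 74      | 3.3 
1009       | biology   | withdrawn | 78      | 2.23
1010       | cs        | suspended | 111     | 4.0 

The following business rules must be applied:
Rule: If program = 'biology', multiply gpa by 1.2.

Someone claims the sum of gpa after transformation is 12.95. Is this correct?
No, the correct result is 32.95.

Step 1: Calculate the correct sum after transformation
Step 2: Apply multiplier 1.2 to records where program = 'biology'
Step 3: Correct result = 32.95
Step 4: Claimed result = 12.95
Step 5: 32.95 ≠ 12.95
Conclusion: The claimed result is incorrect. The correct answer is 32.95.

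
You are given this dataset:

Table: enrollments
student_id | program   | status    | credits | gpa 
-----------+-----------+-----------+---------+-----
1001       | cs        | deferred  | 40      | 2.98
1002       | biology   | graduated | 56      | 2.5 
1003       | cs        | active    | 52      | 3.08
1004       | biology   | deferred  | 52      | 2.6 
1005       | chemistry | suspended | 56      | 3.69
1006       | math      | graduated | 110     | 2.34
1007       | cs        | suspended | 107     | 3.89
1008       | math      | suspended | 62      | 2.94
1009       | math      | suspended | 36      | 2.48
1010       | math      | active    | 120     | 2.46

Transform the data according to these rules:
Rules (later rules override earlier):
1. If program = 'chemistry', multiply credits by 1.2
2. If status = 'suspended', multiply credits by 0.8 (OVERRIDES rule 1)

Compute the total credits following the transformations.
638.8

Step 1: Rule 2 takes priority for records with status = 'suspended'
  - 4 records: 261 × 0.8 = 208.8
Step 2: Rule 1 applies to remaining records with program = 'chemistry'
  - 0 records: 0 × 1.2 = 0.0
Step 3: Other records unchanged: 430
Step 4: Final sum = 208.8 + 0.0 + 430 = 638.8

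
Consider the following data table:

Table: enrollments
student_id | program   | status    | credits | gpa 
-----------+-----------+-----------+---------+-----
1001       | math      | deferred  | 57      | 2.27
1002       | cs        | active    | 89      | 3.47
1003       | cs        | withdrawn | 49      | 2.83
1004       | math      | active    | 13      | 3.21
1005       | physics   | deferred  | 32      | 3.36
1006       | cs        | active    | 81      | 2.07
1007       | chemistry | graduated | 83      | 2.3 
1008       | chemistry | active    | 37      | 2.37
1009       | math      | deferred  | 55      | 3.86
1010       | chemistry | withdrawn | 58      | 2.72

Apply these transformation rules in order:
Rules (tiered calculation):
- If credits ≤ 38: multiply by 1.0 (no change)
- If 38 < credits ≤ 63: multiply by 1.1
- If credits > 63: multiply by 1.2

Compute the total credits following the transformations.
626.5

Step 1: Tier 1 (credits ≤ 38): 3 records, sum = 82 × 1.0 = 82.0
Step 2: Tier 2 (38 < credits ≤ 63): 4 records, sum = 219 × 1.1 = 240.9
Step 3: Tier 3 (credits > 63): 3 records, sum = 253 × 1.2 = 303.6
Step 4: Final sum = 82.0 + 240.9 + 303.6 = 626.5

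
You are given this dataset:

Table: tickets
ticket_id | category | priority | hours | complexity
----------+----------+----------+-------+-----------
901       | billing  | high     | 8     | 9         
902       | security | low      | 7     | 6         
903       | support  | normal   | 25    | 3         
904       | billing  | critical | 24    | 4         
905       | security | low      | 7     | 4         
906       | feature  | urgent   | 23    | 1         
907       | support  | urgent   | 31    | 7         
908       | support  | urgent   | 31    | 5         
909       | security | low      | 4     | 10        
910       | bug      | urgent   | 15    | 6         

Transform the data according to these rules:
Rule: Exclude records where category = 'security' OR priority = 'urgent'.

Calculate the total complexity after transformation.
16

Step 1: Find records where category = 'security' OR priority = 'urgent'
Step 2: 7 records match, summing to 39
Step 3: Original sum: 55
Step 4: Remaining sum = 55 - 39 = 16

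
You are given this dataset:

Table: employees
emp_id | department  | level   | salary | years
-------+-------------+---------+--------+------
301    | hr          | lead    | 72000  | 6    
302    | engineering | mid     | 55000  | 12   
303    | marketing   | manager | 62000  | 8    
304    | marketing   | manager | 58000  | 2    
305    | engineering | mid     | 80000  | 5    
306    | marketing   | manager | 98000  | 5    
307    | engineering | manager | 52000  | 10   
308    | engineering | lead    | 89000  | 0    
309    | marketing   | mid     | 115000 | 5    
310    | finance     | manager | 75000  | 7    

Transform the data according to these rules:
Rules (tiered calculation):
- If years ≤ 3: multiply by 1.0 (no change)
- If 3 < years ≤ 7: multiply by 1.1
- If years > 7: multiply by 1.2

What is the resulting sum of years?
68.8

Step 1: Tier 1 (years ≤ 3): 2 records, sum = 2 × 1.0 = 2.0
Step 2: Tier 2 (3 < years ≤ 7): 5 records, sum = 28 × 1.1 = 30.8
Step 3: Tier 3 (years > 7): 3 records, sum = 30 × 1.2 = 36.0
Step 4: Final sum = 2.0 + 30.8 + 36.0 = 68.8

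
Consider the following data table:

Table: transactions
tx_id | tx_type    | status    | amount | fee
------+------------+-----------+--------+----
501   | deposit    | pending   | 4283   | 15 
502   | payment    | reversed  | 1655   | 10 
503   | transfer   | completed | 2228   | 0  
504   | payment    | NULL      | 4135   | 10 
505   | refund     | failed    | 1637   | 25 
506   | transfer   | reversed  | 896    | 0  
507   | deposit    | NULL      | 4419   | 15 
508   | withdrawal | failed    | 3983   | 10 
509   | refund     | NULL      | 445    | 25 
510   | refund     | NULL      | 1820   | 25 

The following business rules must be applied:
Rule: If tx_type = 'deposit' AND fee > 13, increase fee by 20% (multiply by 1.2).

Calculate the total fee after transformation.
141.0

Step 1: Find records where tx_type = 'deposit' AND fee > 13
Step 2: 2 records match, summing to 30
Step 3: After multiplier: 30 × 1.2 = 36.0
Step 4: Unaffected records sum: 105
Step 5: Final sum = 36.0 + 105 = 141.0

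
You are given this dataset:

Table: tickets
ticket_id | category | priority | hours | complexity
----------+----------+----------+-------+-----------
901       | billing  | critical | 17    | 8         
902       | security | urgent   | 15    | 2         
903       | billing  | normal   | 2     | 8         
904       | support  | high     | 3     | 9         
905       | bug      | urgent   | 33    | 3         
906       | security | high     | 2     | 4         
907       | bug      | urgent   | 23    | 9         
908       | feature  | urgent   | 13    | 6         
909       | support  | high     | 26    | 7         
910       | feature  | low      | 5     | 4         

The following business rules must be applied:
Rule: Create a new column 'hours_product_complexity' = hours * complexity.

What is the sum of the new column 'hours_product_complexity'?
803

Step 1: For each record, compute hours * complexity
Example calculations:
  17 * 8 = 136
  15 * 2 = 30
  2 * 8 = 16
  ...
Step 2: Sum all derived values
Step 3: Total = 803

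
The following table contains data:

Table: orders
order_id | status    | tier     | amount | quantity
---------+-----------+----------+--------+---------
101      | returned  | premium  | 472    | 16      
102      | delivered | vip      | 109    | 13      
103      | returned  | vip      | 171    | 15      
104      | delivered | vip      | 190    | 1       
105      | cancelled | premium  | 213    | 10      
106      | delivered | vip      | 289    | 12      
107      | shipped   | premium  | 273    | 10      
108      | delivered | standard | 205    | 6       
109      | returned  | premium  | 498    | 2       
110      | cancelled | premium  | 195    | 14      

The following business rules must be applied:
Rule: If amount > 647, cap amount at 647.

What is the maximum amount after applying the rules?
498

Step 1: Original maximum amount = 498
Step 2: Check cap of 647 against maximum
Step 3: No records exceed the cap (max 498 <= cap 647), so no capping applies
Step 4: Maximum after transformation = 498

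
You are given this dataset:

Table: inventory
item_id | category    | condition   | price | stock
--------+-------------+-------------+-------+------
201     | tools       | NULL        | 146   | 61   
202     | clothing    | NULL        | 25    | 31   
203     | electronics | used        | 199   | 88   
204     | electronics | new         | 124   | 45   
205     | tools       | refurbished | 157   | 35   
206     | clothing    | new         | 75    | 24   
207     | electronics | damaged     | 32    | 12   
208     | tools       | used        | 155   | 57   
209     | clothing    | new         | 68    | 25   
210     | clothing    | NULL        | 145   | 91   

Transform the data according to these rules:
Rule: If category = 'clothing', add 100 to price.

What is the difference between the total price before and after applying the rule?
400

Step 1: Original sum of price = 1126
Step 2: 4 records have category = 'clothing'
Step 3: Each affected record changes by 100
Step 4: Total change = 4 × 100 = 400
Step 5: New sum = 1126 + 400 = 1526
Step 6: Difference = |1526 - 1126| = 400
        (Sum increased by 400)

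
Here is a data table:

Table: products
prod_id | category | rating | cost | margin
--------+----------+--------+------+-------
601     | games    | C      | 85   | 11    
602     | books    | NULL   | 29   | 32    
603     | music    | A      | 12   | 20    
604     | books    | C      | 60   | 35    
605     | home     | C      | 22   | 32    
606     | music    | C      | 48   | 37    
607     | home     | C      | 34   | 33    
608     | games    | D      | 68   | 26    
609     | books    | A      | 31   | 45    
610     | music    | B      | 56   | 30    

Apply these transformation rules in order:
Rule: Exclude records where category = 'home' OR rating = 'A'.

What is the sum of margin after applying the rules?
171

Step 1: Find records where category = 'home' OR rating = 'A'
Step 2: 4 records match, summing to 130
Step 3: Original sum: 301
Step 4: Remaining sum = 301 - 130 = 171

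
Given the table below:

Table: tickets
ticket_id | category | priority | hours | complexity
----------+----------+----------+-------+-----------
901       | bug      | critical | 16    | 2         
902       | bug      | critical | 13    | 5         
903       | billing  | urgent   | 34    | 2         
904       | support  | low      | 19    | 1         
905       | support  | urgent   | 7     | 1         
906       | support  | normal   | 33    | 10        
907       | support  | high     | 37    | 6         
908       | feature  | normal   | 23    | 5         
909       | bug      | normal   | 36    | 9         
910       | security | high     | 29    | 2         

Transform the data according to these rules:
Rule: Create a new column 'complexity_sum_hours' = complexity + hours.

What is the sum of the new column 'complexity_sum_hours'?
290

Step 1: For each record, compute complexity + hours
Example calculations:
  2 + 16 = 18
  5 + 13 = 18
  2 + 34 = 36
  ...
Step 2: Sum all derived values
Step 3: Total = 290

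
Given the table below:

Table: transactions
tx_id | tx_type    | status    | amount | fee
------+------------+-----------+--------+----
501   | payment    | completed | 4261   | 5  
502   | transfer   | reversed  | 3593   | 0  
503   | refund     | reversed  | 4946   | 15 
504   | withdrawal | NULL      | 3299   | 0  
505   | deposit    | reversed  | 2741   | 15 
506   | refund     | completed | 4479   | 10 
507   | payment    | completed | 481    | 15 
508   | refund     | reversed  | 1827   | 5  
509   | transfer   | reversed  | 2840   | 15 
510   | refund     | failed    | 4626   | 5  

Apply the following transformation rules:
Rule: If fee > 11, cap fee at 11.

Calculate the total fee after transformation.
69

Step 1: 4 records have fee > 11
Step 2: These records originally summed to 60
Step 3: After capping: 4 × 11 = 44
Step 4: Unaffected records sum: 25
Step 5: Final sum = 44 + 25 = 69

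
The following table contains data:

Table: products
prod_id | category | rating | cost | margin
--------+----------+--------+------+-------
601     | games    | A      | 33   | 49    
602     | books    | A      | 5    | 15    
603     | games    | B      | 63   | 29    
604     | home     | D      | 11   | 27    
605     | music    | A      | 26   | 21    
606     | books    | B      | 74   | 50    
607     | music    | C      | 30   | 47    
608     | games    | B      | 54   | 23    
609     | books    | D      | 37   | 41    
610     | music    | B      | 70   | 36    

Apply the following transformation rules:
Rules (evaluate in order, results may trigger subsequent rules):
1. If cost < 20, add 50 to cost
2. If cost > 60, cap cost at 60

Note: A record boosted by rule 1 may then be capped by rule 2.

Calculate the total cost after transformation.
475

Step 1: Apply rule 1 to records with cost < 20
  - 2 records get bonus of 50
  - Of these, 1 records then exceed 60 and get capped
Step 2: Apply rule 2 to records with cost > 60
  - 3 records (original) are capped
Step 3: Calculate final sum = 475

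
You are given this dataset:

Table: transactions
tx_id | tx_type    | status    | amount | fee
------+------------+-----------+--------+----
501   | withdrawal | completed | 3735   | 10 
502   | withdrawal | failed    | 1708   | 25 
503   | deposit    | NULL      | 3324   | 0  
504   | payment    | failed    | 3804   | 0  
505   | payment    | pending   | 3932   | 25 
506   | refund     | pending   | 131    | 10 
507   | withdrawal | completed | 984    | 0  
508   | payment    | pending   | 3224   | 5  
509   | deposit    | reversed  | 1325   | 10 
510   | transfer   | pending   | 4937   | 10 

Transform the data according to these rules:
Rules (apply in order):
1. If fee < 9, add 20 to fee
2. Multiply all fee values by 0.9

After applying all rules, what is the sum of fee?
157.5

Step 1: Apply Rule 1 - Add 20 to records with fee < 9
  - 4 records affected: 5 + (4 × 20) = 85
  - Unaffected records: 90
  - Sum after Rule 1: 175
Step 2: Apply Rule 2 - Multiply all by 0.9
  - 175 × 0.9 = 157.5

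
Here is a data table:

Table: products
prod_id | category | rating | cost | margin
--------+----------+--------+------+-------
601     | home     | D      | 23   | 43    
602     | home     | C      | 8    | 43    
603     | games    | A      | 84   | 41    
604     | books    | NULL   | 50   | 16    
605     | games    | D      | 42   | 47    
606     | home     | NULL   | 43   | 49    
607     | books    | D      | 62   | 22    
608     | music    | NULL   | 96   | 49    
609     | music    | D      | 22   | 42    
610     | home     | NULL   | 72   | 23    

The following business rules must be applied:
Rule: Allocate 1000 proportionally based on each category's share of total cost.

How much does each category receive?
books: 223.11, games: 251.0, home: 290.84, music: 235.06

Step 1: Calculate total cost = 502
Step 2: Calculate each category's proportion:
  books: 112/502 = 22.31% → 223.11
  games: 126/502 = 25.10% → 251.0
  home: 146/502 = 29.08% → 290.84
  music: 118/502 = 23.51% → 235.06
Step 3: Verify: sum of allocations ≈ 1000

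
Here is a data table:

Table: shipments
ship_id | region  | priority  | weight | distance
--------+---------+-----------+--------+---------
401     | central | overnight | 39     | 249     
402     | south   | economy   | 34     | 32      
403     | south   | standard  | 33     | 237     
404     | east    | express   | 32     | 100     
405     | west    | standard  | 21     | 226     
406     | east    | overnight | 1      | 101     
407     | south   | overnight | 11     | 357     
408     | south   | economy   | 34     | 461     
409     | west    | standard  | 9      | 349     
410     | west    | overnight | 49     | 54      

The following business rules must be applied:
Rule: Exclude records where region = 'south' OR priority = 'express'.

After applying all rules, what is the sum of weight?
119

Step 1: Find records where region = 'south' OR priority = 'express'
Step 2: 5 records match, summing to 144
Step 3: Original sum: 263
Step 4: Remaining sum = 263 - 144 = 119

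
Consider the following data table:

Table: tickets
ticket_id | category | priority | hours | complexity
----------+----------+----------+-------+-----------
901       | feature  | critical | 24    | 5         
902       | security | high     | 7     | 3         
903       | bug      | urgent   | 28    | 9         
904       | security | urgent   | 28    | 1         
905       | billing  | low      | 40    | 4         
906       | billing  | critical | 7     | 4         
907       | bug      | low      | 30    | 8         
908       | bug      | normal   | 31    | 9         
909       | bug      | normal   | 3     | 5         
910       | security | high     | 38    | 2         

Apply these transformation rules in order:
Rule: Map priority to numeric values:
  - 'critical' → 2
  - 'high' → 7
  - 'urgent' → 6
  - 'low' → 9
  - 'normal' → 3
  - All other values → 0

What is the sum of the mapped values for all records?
54

Step 1: Apply mapping to each record
Step 2: Count by status:
  'critical': 2 records × 2 = 4
  'high': 2 records × 7 = 14
  'urgent': 2 records × 6 = 12
  'low': 2 records × 9 = 18
  'normal': 2 records × 3 = 6
Step 3: Sum all mapped values = 54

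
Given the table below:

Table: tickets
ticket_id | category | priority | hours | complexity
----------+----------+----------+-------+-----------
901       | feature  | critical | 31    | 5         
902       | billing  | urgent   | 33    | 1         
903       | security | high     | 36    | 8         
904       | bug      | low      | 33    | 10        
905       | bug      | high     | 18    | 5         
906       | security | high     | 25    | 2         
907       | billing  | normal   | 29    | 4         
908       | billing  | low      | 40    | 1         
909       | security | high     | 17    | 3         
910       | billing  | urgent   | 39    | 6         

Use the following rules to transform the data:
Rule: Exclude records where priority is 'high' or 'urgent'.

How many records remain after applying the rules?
4

Step 1: Count records to exclude
  - 4 (high) + 2 (urgent) = 6 records
Step 2: Total records: 10
Step 3: Remaining = 10 - 6 = 4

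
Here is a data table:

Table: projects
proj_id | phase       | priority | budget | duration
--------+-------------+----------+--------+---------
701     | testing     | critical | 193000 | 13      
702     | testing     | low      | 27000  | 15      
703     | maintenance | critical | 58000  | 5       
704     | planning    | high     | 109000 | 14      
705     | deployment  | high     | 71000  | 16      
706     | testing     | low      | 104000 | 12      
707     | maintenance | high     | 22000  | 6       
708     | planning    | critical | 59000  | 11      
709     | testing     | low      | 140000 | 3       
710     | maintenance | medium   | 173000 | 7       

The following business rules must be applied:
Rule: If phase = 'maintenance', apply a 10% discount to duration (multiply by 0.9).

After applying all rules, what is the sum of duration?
100.2

Step 1: Records with phase = 'maintenance' have total duration = 18
Step 2: Apply multiplier: 18 × 0.9 = 16.2
Step 3: Other records total: 84
Step 4: Final sum = 16.2 + 84 = 100.2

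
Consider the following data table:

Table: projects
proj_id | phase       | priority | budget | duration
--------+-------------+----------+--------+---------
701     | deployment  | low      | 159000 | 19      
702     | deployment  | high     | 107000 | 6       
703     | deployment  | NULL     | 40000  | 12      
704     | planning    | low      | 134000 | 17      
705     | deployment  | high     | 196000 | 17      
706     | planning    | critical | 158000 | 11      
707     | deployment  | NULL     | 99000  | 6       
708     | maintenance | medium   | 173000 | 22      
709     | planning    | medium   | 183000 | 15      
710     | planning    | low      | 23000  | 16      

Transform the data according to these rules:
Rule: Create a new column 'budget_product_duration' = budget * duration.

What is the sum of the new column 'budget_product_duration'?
19004000

Step 1: For each record, compute budget * duration
Example calculations:
  159000 * 19 = 3021000
  107000 * 6 = 642000
  40000 * 12 = 480000
  ...
Step 2: Sum all derived values
Step 3: Total = 19004000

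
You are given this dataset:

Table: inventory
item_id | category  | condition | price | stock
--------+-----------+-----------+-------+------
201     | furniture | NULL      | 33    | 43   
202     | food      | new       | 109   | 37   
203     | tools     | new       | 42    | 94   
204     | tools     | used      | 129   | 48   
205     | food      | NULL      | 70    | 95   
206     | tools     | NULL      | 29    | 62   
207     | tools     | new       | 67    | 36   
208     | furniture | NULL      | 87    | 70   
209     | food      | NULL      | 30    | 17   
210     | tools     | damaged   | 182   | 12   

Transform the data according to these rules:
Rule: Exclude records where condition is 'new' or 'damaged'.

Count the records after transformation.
6

Step 1: Count records to exclude
  - 3 (new) + 1 (damaged) = 4 records
Step 2: Total records: 10
Step 3: Remaining = 10 - 4 = 6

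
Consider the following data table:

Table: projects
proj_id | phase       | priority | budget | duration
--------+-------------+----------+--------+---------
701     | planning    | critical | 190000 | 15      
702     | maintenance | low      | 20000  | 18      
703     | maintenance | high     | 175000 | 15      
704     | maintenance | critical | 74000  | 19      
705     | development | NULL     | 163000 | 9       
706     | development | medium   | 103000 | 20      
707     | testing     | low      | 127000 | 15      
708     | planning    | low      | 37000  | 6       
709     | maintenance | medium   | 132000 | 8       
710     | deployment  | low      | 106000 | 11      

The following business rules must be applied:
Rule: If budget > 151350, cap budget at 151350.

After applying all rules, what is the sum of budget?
1053050

Step 1: 3 records have budget > 151350
Step 2: These records originally summed to 528000
Step 3: After capping: 3 × 151350 = 454050
Step 4: Unaffected records sum: 599000
Step 5: Final sum = 454050 + 599000 = 1053050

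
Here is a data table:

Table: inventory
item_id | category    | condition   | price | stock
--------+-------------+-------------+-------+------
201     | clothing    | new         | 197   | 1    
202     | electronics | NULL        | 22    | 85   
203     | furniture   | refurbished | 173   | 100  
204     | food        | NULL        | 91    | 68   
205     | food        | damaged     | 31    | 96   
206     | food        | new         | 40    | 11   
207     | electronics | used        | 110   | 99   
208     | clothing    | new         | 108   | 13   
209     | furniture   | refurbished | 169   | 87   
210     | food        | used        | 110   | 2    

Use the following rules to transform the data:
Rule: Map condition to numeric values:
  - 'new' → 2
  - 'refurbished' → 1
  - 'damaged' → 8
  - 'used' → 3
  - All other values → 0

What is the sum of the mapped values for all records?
22

Step 1: Apply mapping to each record
Step 2: Count by status:
  'new': 3 records × 2 = 6
  'refurbished': 2 records × 1 = 2
  'damaged': 1 records × 8 = 8
  'used': 2 records × 3 = 6
Step 3: Sum all mapped values = 22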